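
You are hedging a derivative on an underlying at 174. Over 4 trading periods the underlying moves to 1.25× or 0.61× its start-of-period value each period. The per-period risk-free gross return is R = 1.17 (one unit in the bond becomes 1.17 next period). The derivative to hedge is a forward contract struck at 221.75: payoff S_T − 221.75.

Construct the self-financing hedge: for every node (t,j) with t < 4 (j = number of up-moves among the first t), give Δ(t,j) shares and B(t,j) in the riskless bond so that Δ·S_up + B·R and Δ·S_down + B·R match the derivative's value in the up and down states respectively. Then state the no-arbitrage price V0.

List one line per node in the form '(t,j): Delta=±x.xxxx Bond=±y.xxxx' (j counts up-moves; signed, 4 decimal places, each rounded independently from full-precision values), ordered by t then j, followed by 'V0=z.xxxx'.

(0,0): Delta=1.0000 Bond=-118.3369
(1,0): Delta=1.0000 Bond=-138.4542
(1,1): Delta=1.0000 Bond=-138.4542
(2,0): Delta=1.0000 Bond=-161.9914
(2,1): Delta=1.0000 Bond=-161.9914
(2,2): Delta=1.0000 Bond=-161.9914
(3,0): Delta=1.0000 Bond=-189.5299
(3,1): Delta=1.0000 Bond=-189.5299
(3,2): Delta=1.0000 Bond=-189.5299
(3,3): Delta=1.0000 Bond=-189.5299
V0=55.6631

Risk-neutral probability p* = (R−d)/(u−d) = (1.17−0.61)/(1.25−0.61) = 0.8750.
Terminal values V(4,·): V(4,0)=-197.6582, V(4,1)=-172.3816, V(4,2)=-120.5853, V(4,3)=-14.4453, V(4,4)=203.0547
Node (3,0) S=39.4947: V=(p*·-172.3816+(1−p*)·-197.6582)/1.17=-150.0352; Δ=(-172.3816−-197.6582)/(49.3684−24.0918)=1.0000; B=V−Δ·S=-189.5299
Node (3,1) S=80.9317: V=(p*·-120.5853+(1−p*)·-172.3816)/1.17=-108.5982; Δ=(-120.5853−-172.3816)/(101.1647−49.3684)=1.0000; B=V−Δ·S=-189.5299
Node (3,2) S=165.8438: V=(p*·-14.4453+(1−p*)·-120.5853)/1.17=-23.6862; Δ=(-14.4453−-120.5853)/(207.3047−101.1647)=1.0000; B=V−Δ·S=-189.5299
Node (3,3) S=339.8438: V=(p*·203.0547+(1−p*)·-14.4453)/1.17=150.3138; Δ=(203.0547−-14.4453)/(424.8047−207.3047)=1.0000; B=V−Δ·S=-189.5299
Node (2,0) S=64.7454: V=(p*·-108.5982+(1−p*)·-150.0352)/1.17=-97.2460; Δ=(-108.5982−-150.0352)/(80.9318−39.4947)=1.0000; B=V−Δ·S=-161.9914
Node (2,1) S=132.6750: V=(p*·-23.6862+(1−p*)·-108.5982)/1.17=-29.3164; Δ=(-23.6862−-108.5982)/(165.8437−80.9317)=1.0000; B=V−Δ·S=-161.9914
Node (2,2) S=271.8750: V=(p*·150.3138+(1−p*)·-23.6862)/1.17=109.8836; Δ=(150.3138−-23.6862)/(339.8438−165.8438)=1.0000; B=V−Δ·S=-161.9914
Node (1,0) S=106.1400: V=(p*·-29.3164+(1−p*)·-97.2460)/1.17=-32.3142; Δ=(-29.3164−-97.2460)/(132.6750−64.7454)=1.0000; B=V−Δ·S=-138.4542
Node (1,1) S=217.5000: V=(p*·109.8836+(1−p*)·-29.3164)/1.17=79.0458; Δ=(109.8836−-29.3164)/(271.8750−132.6750)=1.0000; B=V−Δ·S=-138.4542
Node (0,0) S=174.0000: V=(p*·79.0458+(1−p*)·-32.3142)/1.17=55.6631; Δ=(79.0458−-32.3142)/(217.5000−106.1400)=1.0000; B=V−Δ·S=-118.3369
Each (Δ,B) replicates both successor values, so the strategy is self-financing and V0 is arbitrage-free.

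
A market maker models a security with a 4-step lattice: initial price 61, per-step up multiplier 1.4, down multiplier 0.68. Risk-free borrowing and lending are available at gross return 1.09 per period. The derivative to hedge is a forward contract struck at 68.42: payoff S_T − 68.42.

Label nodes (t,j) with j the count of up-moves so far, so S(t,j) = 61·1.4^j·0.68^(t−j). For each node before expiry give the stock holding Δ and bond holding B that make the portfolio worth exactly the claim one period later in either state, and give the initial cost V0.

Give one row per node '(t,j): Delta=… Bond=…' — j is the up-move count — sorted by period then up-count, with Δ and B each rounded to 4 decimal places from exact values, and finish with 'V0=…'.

The replicating-portfolio and risk-neutral prices coincide; use p* = (1.09−0.68)/(1.4−0.68) = 0.5694 for the latter.
Terminal values V(4,·): V(4,0)=-55.3774, V(4,1)=-41.5675, V(4,2)=-13.1355, V(4,3)=45.4011, V(4,4)=165.9176
Node (3,0) S=19.1804: V=(p*·-41.5675+(1−p*)·-55.3774)/1.09=-43.5903; Δ=(-41.5675−-55.3774)/(26.8525−13.0426)=1.0000; B=V−Δ·S=-62.7706
Node (3,1) S=39.4890: V=(p*·-13.1355+(1−p*)·-41.5675)/1.09=-23.2817; Δ=(-13.1355−-41.5675)/(55.2845−26.8525)=1.0000; B=V−Δ·S=-62.7706
Node (3,2) S=81.3008: V=(p*·45.4011+(1−p*)·-13.1355)/1.09=18.5302; Δ=(45.4011−-13.1355)/(113.8211−55.2845)=1.0000; B=V−Δ·S=-62.7706
Node (3,3) S=167.3840: V=(p*·165.9176+(1−p*)·45.4011)/1.09=104.6134; Δ=(165.9176−45.4011)/(234.3376−113.8211)=1.0000; B=V−Δ·S=-62.7706
Node (2,0) S=28.2064: V=(p*·-23.2817+(1−p*)·-43.5903)/1.09=-29.3813; Δ=(-23.2817−-43.5903)/(39.4890−19.1804)=1.0000; B=V−Δ·S=-57.5877
Node (2,1) S=58.0720: V=(p*·18.5302+(1−p*)·-23.2817)/1.09=0.4843; Δ=(18.5302−-23.2817)/(81.3008−39.4890)=1.0000; B=V−Δ·S=-57.5877
Node (2,2) S=119.5600: V=(p*·104.6134+(1−p*)·18.5302)/1.09=61.9723; Δ=(104.6134−18.5302)/(167.3840−81.3008)=1.0000; B=V−Δ·S=-57.5877
Node (1,0) S=41.4800: V=(p*·0.4843+(1−p*)·-29.3813)/1.09=-11.3528; Δ=(0.4843−-29.3813)/(58.0720−28.2064)=1.0000; B=V−Δ·S=-52.8328
Node (1,1) S=85.4000: V=(p*·61.9723+(1−p*)·0.4843)/1.09=32.5672; Δ=(61.9723−0.4843)/(119.5600−58.0720)=1.0000; B=V−Δ·S=-52.8328
Node (0,0) S=61.0000: V=(p*·32.5672+(1−p*)·-11.3528)/1.09=12.5295; Δ=(32.5672−-11.3528)/(85.4000−41.4800)=1.0000; B=V−Δ·S=-48.4705
Check: Δ(0,0)·S0 + B(0,0) = 12.5295 = V0.

(0,0): Delta=1.0000 Bond=-48.4705
(1,0): Delta=1.0000 Bond=-52.8328
(1,1): Delta=1.0000 Bond=-52.8328
(2,0): Delta=1.0000 Bond=-57.5877
(2,1): Delta=1.0000 Bond=-57.5877
(2,2): Delta=1.0000 Bond=-57.5877
(3,0): Delta=1.0000 Bond=-62.7706
(3,1): Delta=1.0000 Bond=-62.7706
(3,2): Delta=1.0000 Bond=-62.7706
(3,3): Delta=1.0000 Bond=-62.7706
V0=12.5295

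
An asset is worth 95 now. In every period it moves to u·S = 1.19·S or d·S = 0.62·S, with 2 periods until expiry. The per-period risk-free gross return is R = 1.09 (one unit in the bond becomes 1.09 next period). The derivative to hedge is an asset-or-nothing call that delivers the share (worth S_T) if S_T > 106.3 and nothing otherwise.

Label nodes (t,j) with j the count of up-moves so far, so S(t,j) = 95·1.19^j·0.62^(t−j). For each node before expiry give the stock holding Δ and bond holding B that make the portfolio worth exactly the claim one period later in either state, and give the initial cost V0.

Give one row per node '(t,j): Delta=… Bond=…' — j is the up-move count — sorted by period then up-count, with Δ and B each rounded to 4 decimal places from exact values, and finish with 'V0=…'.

(0,0): Delta=1.8794 Bond=-101.5557
(1,0): Delta=0.0000 Bond=0.0000
(1,1): Delta=2.0877 Bond=-134.2480
V0=76.9858

Under the risk-neutral measure, an up-move has probability p* = (R−d)/(u−d) = 0.8246 and values discount at R = 1.09.
Terminal values V(2,·): V(2,0)=0.0000, V(2,1)=0.0000, V(2,2)=134.5295
Node (1,0) S=58.9000: V=(p*·0.0000+(1−p*)·0.0000)/1.09=0.0000; Δ=(0.0000−0.0000)/(70.0910−36.5180)=0.0000; B=V−Δ·S=0.0000
Node (1,1) S=113.0500: V=(p*·134.5295+(1−p*)·0.0000)/1.09=101.7687; Δ=(134.5295−0.0000)/(134.5295−70.0910)=2.0877; B=V−Δ·S=-134.2480
Node (0,0) S=95.0000: V=(p*·101.7687+(1−p*)·0.0000)/1.09=76.9858; Δ=(101.7687−0.0000)/(113.0500−58.9000)=1.8794; B=V−Δ·S=-101.5557
The time-0 hedge costs 76.9858, which is the no-arbitrage price.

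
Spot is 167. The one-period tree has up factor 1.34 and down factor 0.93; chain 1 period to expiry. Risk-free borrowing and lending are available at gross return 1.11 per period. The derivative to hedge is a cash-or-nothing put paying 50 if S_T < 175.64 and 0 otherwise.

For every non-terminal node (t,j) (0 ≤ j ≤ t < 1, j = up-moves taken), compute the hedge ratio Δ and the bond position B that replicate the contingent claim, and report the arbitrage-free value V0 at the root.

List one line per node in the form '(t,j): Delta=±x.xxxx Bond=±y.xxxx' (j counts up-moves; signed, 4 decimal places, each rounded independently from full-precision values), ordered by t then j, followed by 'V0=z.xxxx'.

Since d<R<u, set p* = (R−d)/(u−d) = 0.4390; price each node as the discounted p*-expectation of its children.
Terminal payoffs: V(1,0)=50.0000, V(1,1)=0.0000
Node (0,0) S=167.0000: V=(p*·0.0000+(1−p*)·50.0000)/1.11=25.2692; Δ=(0.0000−50.0000)/(223.7800−155.3100)=-0.7302; B=V−Δ·S=147.2204
The time-0 hedge costs 25.2692, which is the no-arbitrage price.

(0,0): Delta=-0.7302 Bond=147.2204
V0=25.2692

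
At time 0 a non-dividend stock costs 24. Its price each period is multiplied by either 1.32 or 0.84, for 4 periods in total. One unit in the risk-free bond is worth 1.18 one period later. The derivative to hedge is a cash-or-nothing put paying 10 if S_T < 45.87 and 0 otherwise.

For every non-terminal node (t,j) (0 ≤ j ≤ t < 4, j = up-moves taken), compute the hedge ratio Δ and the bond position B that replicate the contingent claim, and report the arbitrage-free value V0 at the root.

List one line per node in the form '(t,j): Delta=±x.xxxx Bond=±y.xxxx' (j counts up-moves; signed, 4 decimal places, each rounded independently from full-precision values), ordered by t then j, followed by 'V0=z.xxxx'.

(0,0): Delta=-0.2319 Bond=7.2875
(1,0): Delta=-0.3724 Bond=11.4303
(1,1): Delta=-0.1951 Bond=7.4335
(2,0): Delta=0.0000 Bond=7.1818
(2,1): Delta=-0.4699 Bond=16.0843
(2,2): Delta=-0.1231 Bond=5.7604
(3,0): Delta=0.0000 Bond=8.4746
(3,1): Delta=0.0000 Bond=8.4746
(3,2): Delta=-0.5931 Bond=23.3051
(3,3): Delta=0.0000 Bond=0.0000
V0=1.7208

No-arbitrage ⇒ martingale measure with p* = (R−d)/(u−d) = 0.7083.
Payoff layer (t=4): V(4,0)=10.0000, V(4,1)=10.0000, V(4,2)=10.0000, V(4,3)=0.0000, V(4,4)=0.0000
Node (3,0) S=14.2249: V=(p*·10.0000+(1−p*)·10.0000)/1.18=8.4746; Δ=(10.0000−10.0000)/(18.7769−11.9489)=0.0000; B=V−Δ·S=8.4746
Node (3,1) S=22.3534: V=(p*·10.0000+(1−p*)·10.0000)/1.18=8.4746; Δ=(10.0000−10.0000)/(29.5065−18.7769)=0.0000; B=V−Δ·S=8.4746
Node (3,2) S=35.1268: V=(p*·0.0000+(1−p*)·10.0000)/1.18=2.4718; Δ=(0.0000−10.0000)/(46.3674−29.5065)=-0.5931; B=V−Δ·S=23.3051
Node (3,3) S=55.1992: V=(p*·0.0000+(1−p*)·0.0000)/1.18=0.0000; Δ=(0.0000−0.0000)/(72.8630−46.3674)=0.0000; B=V−Δ·S=0.0000
Node (2,0) S=16.9344: V=(p*·8.4746+(1−p*)·8.4746)/1.18=7.1818; Δ=(8.4746−8.4746)/(22.3534−14.2249)=0.0000; B=V−Δ·S=7.1818
Node (2,1) S=26.6112: V=(p*·2.4718+(1−p*)·8.4746)/1.18=3.5785; Δ=(2.4718−8.4746)/(35.1268−22.3534)=-0.4699; B=V−Δ·S=16.0843
Node (2,2) S=41.8176: V=(p*·0.0000+(1−p*)·2.4718)/1.18=0.6110; Δ=(0.0000−2.4718)/(55.1992−35.1268)=-0.1231; B=V−Δ·S=5.7604
Node (1,0) S=20.1600: V=(p*·3.5785+(1−p*)·7.1818)/1.18=3.9233; Δ=(3.5785−7.1818)/(26.6112−16.9344)=-0.3724; B=V−Δ·S=11.4303
Node (1,1) S=31.6800: V=(p*·0.6110+(1−p*)·3.5785)/1.18=1.2513; Δ=(0.6110−3.5785)/(41.8176−26.6112)=-0.1951; B=V−Δ·S=7.4335
Node (0,0) S=24.0000: V=(p*·1.2513+(1−p*)·3.9233)/1.18=1.7208; Δ=(1.2513−3.9233)/(31.6800−20.1600)=-0.2319; B=V−Δ·S=7.2875
Self-financing check: at every node Δ·S+B equals the discounted successor values.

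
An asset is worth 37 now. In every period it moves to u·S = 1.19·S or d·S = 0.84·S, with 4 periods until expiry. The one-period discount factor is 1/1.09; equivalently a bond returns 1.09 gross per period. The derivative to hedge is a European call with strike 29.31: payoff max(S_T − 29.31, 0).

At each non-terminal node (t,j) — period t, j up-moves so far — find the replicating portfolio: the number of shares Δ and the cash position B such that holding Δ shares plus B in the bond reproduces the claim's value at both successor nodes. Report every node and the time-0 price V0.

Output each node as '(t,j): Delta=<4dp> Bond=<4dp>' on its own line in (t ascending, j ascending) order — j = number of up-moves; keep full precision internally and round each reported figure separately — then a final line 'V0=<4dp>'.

No-arbitrage ⇒ martingale measure with p* = (R−d)/(u−d) = 0.7143.
Terminal values V(4,·): V(4,0)=0.0000, V(4,1)=0.0000, V(4,2)=7.6604, V(4,3)=23.0647, V(4,4)=44.8876
  t=3,j=0: stock 21.9300 → up 26.0968 (V=0.0000), down 18.4212 (V=0.0000). Price 0.0000; hedge Δ=0.0000, bond B=0.0000.
  t=3,j=1: stock 31.0676 → up 36.9704 (V=7.6604), down 26.0968 (V=0.0000). Price 5.0199; hedge Δ=0.7045, bond B=-16.8669.
  t=3,j=2: stock 44.0124 → up 52.3747 (V=23.0647), down 36.9704 (V=7.6604). Price 17.1225; hedge Δ=1.0000, bond B=-26.8899.
  t=3,j=3: stock 62.3509 → up 74.1976 (V=44.8876), down 52.3747 (V=23.0647). Price 35.4610; hedge Δ=1.0000, bond B=-26.8899.
  t=2,j=0: stock 26.1072 → up 31.0676 (V=5.0199), down 21.9300 (V=0.0000). Price 3.2896; hedge Δ=0.5494, bond B=-11.0530.
  t=2,j=1: stock 36.9852 → up 44.0124 (V=17.1225), down 31.0676 (V=5.0199). Price 12.5363; hedge Δ=0.9349, bond B=-22.0424.
  t=2,j=2: stock 52.3957 → up 62.3509 (V=35.4610), down 44.0124 (V=17.1225). Price 27.7261; hedge Δ=1.0000, bond B=-24.6696.
  t=1,j=0: stock 31.0800 → up 36.9852 (V=12.5363), down 26.1072 (V=3.2896). Price 9.0774; hedge Δ=0.8500, bond B=-17.3418.
  t=1,j=1: stock 44.0300 → up 52.3957 (V=27.7261), down 36.9852 (V=12.5363). Price 21.4552; hedge Δ=0.9857, bond B=-21.9440.
  t=0,j=0: stock 37.0000 → up 44.0300 (V=21.4552), down 31.0800 (V=9.0774). Price 16.4392; hedge Δ=0.9558, bond B=-18.9258.
The time-0 hedge costs 16.4392, which is the no-arbitrage price.

(0,0): Delta=0.9558 Bond=-18.9258
(1,0): Delta=0.8500 Bond=-17.3418
(1,1): Delta=0.9857 Bond=-21.9440
(2,0): Delta=0.5494 Bond=-11.0530
(2,1): Delta=0.9349 Bond=-22.0424
(2,2): Delta=1.0000 Bond=-24.6696
(3,0): Delta=0.0000 Bond=0.0000
(3,1): Delta=0.7045 Bond=-16.8669
(3,2): Delta=1.0000 Bond=-26.8899
(3,3): Delta=1.0000 Bond=-26.8899
V0=16.4392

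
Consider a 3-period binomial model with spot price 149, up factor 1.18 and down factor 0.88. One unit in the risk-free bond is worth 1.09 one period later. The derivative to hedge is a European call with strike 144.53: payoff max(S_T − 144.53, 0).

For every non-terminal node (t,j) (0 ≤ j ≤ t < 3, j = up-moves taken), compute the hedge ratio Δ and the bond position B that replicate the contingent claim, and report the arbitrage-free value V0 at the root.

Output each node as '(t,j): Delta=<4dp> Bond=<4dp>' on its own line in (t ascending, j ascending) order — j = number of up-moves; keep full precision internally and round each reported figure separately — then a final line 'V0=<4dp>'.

(0,0): Delta=0.8751 Bond=-90.8758
(1,0): Delta=0.6211 Bond=-65.7452
(1,1): Delta=0.9563 Bond=-113.3301
(2,0): Delta=0.0000 Bond=0.0000
(2,1): Delta=0.8196 Bond=-102.3746
(2,2): Delta=1.0000 Bond=-132.5963
V0=39.5149

No-arbitrage ⇒ martingale measure with p* = (R−d)/(u−d) = 0.7000.
At expiry t=3: V(3,0)=0.0000, V(3,1)=0.0000, V(3,2)=38.0415, V(3,3)=100.2818
Node (2,0) S=115.3856: V=(p*·0.0000+(1−p*)·0.0000)/1.09=0.0000; Δ=(0.0000−0.0000)/(136.1550−101.5393)=0.0000; B=V−Δ·S=0.0000
Node (2,1) S=154.7216: V=(p*·38.0415+(1−p*)·0.0000)/1.09=24.4303; Δ=(38.0415−0.0000)/(182.5715−136.1550)=0.8196; B=V−Δ·S=-102.3746
Node (2,2) S=207.4676: V=(p*·100.2818+(1−p*)·38.0415)/1.09=74.8713; Δ=(100.2818−38.0415)/(244.8118−182.5715)=1.0000; B=V−Δ·S=-132.5963
Node (1,0) S=131.1200: V=(p*·24.4303+(1−p*)·0.0000)/1.09=15.6892; Δ=(24.4303−0.0000)/(154.7216−115.3856)=0.6211; B=V−Δ·S=-65.7452
Node (1,1) S=175.8200: V=(p*·74.8713+(1−p*)·24.4303)/1.09=54.8064; Δ=(74.8713−24.4303)/(207.4676−154.7216)=0.9563; B=V−Δ·S=-113.3301
Node (0,0) S=149.0000: V=(p*·54.8064+(1−p*)·15.6892)/1.09=39.5149; Δ=(54.8064−15.6892)/(175.8200−131.1200)=0.8751; B=V−Δ·S=-90.8758
Self-financing check: at every node Δ·S+B equals the discounted successor values.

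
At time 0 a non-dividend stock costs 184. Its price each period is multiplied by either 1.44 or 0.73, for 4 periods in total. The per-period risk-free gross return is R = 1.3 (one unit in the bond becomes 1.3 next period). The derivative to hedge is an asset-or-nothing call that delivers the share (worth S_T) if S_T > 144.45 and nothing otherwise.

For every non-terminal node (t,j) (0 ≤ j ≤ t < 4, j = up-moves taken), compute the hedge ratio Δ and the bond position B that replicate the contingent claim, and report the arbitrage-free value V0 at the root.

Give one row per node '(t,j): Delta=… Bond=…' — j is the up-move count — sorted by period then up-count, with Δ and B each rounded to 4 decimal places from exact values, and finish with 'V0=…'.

(0,0): Delta=1.0323 Bond=-6.8542
(1,0): Delta=1.1902 Bond=-30.1258
(1,1): Delta=1.0126 Bond=-3.6997
(2,0): Delta=1.8036 Bond=-99.3077
(2,1): Delta=1.1138 Bond=-24.3914
(2,2): Delta=1.0000 Bond=0.0000
(3,0): Delta=0.0000 Bond=0.0000
(3,1): Delta=2.0282 Bond=-160.8088
(3,2): Delta=1.0000 Bond=0.0000
(3,3): Delta=1.0000 Bond=0.0000
V0=183.0838

No-arbitrage ⇒ martingale measure with p* = (R−d)/(u−d) = 0.8028.
At expiry t=4: V(4,0)=0.0000, V(4,1)=0.0000, V(4,2)=203.3239, V(4,3)=401.0774, V(4,4)=791.1663
(3,0): S=71.5791. Δ = (V_up−V_dn)/(S_up−S_dn) = (0.0000−0.0000)/(103.0739−52.2528) = 0.0000. V = [p*·0.0000 + (1−p*)·0.0000]/1.3 = 0.0000. B = V − Δ·S = 0.0000.
(3,1): S=141.1972. Δ = (V_up−V_dn)/(S_up−S_dn) = (203.3239−0.0000)/(203.3239−103.0739) = 2.0282. V = [p*·203.3239 + (1−p*)·0.0000]/1.3 = 125.5630. B = V − Δ·S = -160.8088.
(3,2): S=278.5260. Δ = (V_up−V_dn)/(S_up−S_dn) = (401.0774−203.3239)/(401.0774−203.3239) = 1.0000. V = [p*·401.0774 + (1−p*)·203.3239]/1.3 = 278.5260. B = V − Δ·S = 0.0000.
(3,3): S=549.4211. Δ = (V_up−V_dn)/(S_up−S_dn) = (791.1663−401.0774)/(791.1663−401.0774) = 1.0000. V = [p*·791.1663 + (1−p*)·401.0774]/1.3 = 549.4211. B = V − Δ·S = 0.0000.
(2,0): S=98.0536. Δ = (V_up−V_dn)/(S_up−S_dn) = (125.5630−0.0000)/(141.1972−71.5791) = 1.8036. V = [p*·125.5630 + (1−p*)·0.0000]/1.3 = 77.5416. B = V − Δ·S = -99.3077.
(2,1): S=193.4208. Δ = (V_up−V_dn)/(S_up−S_dn) = (278.5260−125.5630)/(278.5260−141.1972) = 1.1138. V = [p*·278.5260 + (1−p*)·125.5630]/1.3 = 191.0494. B = V − Δ·S = -24.3914.
(2,2): S=381.5424. Δ = (V_up−V_dn)/(S_up−S_dn) = (549.4211−278.5260)/(549.4211−278.5260) = 1.0000. V = [p*·549.4211 + (1−p*)·278.5260]/1.3 = 381.5424. B = V − Δ·S = 0.0000.
(1,0): S=134.3200. Δ = (V_up−V_dn)/(S_up−S_dn) = (191.0494−77.5416)/(193.4208−98.0536) = 1.1902. V = [p*·191.0494 + (1−p*)·77.5416]/1.3 = 129.7443. B = V − Δ·S = -30.1258.
(1,1): S=264.9600. Δ = (V_up−V_dn)/(S_up−S_dn) = (381.5424−191.0494)/(381.5424−193.4208) = 1.0126. V = [p*·381.5424 + (1−p*)·191.0494]/1.3 = 264.6003. B = V − Δ·S = -3.6997.
(0,0): S=184.0000. Δ = (V_up−V_dn)/(S_up−S_dn) = (264.6003−129.7443)/(264.9600−134.3200) = 1.0323. V = [p*·264.6003 + (1−p*)·129.7443]/1.3 = 183.0838. B = V − Δ·S = -6.8542.
The time-0 hedge costs 183.0838, which is the no-arbitrage price.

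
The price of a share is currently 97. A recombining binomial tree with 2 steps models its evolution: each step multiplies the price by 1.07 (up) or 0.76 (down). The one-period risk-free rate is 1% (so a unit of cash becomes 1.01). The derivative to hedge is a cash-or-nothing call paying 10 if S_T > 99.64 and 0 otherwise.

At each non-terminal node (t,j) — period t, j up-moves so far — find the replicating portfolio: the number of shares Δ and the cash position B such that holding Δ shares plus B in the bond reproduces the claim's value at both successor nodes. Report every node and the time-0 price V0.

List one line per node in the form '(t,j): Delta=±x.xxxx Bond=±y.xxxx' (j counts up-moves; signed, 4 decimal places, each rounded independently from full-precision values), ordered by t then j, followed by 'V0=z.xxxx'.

No-arbitrage ⇒ martingale measure with p* = (R−d)/(u−d) = 0.8065.
Terminal values V(2,·): V(2,0)=0.0000, V(2,1)=0.0000, V(2,2)=10.0000
  t=1,j=0: stock 73.7200 → up 78.8804 (V=0.0000), down 56.0272 (V=0.0000). Price 0.0000; hedge Δ=0.0000, bond B=0.0000.
  t=1,j=1: stock 103.7900 → up 111.0553 (V=10.0000), down 78.8804 (V=0.0000). Price 7.9847; hedge Δ=0.3108, bond B=-24.2734.
  t=0,j=0: stock 97.0000 → up 103.7900 (V=7.9847), down 73.7200 (V=0.0000). Price 6.3755; hedge Δ=0.2655, bond B=-19.3815.
The time-0 hedge costs 6.3755, which is the no-arbitrage price.

(0,0): Delta=0.2655 Bond=-19.3815
(1,0): Delta=0.0000 Bond=0.0000
(1,1): Delta=0.3108 Bond=-24.2734
V0=6.3755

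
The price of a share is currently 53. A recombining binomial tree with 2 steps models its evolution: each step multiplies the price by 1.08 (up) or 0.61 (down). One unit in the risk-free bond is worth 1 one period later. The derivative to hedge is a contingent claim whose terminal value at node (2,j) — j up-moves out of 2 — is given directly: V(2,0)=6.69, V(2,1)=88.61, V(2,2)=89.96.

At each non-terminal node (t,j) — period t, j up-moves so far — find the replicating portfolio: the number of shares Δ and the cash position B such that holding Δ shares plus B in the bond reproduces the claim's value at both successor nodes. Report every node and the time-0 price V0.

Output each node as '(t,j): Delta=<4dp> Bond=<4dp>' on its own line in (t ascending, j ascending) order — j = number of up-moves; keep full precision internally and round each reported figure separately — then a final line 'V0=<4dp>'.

No-arbitrage ⇒ martingale measure with p* = (R−d)/(u−d) = 0.8298.
Payoff layer (t=2): V(2,0)=6.6900, V(2,1)=88.6100, V(2,2)=89.9600
Node (1,0) S=32.3300: V=(p*·88.6100+(1−p*)·6.6900)/1=74.6662; Δ=(88.6100−6.6900)/(34.9164−19.7213)=5.3912; B=V−Δ·S=-99.6317
Node (1,1) S=57.2400: V=(p*·89.9600+(1−p*)·88.6100)/1=89.7302; Δ=(89.9600−88.6100)/(61.8192−34.9164)=0.0502; B=V−Δ·S=86.8579
Node (0,0) S=53.0000: V=(p*·89.7302+(1−p*)·74.6662)/1=87.1661; Δ=(89.7302−74.6662)/(57.2400−32.3300)=0.6047; B=V−Δ·S=55.1150
Each (Δ,B) replicates both successor values, so the strategy is self-financing and V0 is arbitrage-free.

(0,0): Delta=0.6047 Bond=55.1150
(1,0): Delta=5.3912 Bond=-99.6317
(1,1): Delta=0.0502 Bond=86.8579
V0=87.1661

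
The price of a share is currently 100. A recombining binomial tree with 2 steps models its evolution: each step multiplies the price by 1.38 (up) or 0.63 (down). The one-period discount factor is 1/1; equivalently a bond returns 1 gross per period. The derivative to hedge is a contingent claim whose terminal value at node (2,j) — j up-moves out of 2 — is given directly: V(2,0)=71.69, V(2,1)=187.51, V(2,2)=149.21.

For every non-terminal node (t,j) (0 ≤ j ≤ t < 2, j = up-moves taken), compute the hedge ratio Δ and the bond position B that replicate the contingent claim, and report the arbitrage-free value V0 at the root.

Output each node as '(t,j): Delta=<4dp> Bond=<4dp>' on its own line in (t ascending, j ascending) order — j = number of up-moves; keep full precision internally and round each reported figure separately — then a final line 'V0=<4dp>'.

(0,0): Delta=0.5305 Bond=95.4064
(1,0): Delta=2.4512 Bond=-25.5988
(1,1): Delta=-0.3700 Bond=219.6820
V0=148.4564

The replicating-portfolio and risk-neutral prices coincide; use p* = (1−0.63)/(1.38−0.63) = 0.4933 for the latter.
Terminal payoffs: V(2,0)=71.6900, V(2,1)=187.5100, V(2,2)=149.2100
Node (1,0) S=63.0000: V=(p*·187.5100+(1−p*)·71.6900)/1=128.8279; Δ=(187.5100−71.6900)/(86.9400−39.6900)=2.4512; B=V−Δ·S=-25.5988
Node (1,1) S=138.0000: V=(p*·149.2100+(1−p*)·187.5100)/1=168.6153; Δ=(149.2100−187.5100)/(190.4400−86.9400)=-0.3700; B=V−Δ·S=219.6820
Node (0,0) S=100.0000: V=(p*·168.6153+(1−p*)·128.8279)/1=148.4564; Δ=(168.6153−128.8279)/(138.0000−63.0000)=0.5305; B=V−Δ·S=95.4064
The time-0 hedge costs 148.4564, which is the no-arbitrage price.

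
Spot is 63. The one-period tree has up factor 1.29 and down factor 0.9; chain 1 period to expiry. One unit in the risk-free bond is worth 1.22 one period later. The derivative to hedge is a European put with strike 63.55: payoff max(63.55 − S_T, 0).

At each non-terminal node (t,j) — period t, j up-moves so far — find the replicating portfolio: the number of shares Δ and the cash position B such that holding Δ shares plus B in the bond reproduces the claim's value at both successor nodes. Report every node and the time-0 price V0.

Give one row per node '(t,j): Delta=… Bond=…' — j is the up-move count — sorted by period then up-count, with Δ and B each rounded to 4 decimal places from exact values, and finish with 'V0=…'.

Risk-neutral probability p* = (R−d)/(u−d) = (1.22−0.9)/(1.29−0.9) = 0.8205.
Terminal values V(1,·): V(1,0)=6.8500, V(1,1)=0.0000
(0,0): S=63.0000. Δ = (V_up−V_dn)/(S_up−S_dn) = (0.0000−6.8500)/(81.2700−56.7000) = -0.2788. V = [p*·0.0000 + (1−p*)·6.8500]/1.22 = 1.0078. B = V − Δ·S = 18.5719.
Root portfolio cost Δ·63+B reproduces V0=1.0078.

(0,0): Delta=-0.2788 Bond=18.5719
V0=1.0078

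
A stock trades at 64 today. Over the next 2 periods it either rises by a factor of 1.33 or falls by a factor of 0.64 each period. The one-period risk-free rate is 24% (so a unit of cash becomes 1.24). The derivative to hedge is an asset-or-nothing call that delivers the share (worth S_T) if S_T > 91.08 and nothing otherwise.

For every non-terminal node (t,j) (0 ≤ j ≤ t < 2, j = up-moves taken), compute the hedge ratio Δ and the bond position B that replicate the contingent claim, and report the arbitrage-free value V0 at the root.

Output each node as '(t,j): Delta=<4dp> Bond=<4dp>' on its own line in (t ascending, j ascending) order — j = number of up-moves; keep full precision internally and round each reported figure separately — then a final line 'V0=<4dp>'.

The replicating-portfolio and risk-neutral prices coincide; use p* = (1.24−0.64)/(1.33−0.64) = 0.8696 for the latter.
At expiry t=2: V(2,0)=0.0000, V(2,1)=0.0000, V(2,2)=113.2096
  t=1,j=0: stock 40.9600 → up 54.4768 (V=0.0000), down 26.2144 (V=0.0000). Price 0.0000; hedge Δ=0.0000, bond B=0.0000.
  t=1,j=1: stock 85.1200 → up 113.2096 (V=113.2096), down 54.4768 (V=0.0000). Price 79.3896; hedge Δ=1.9275, bond B=-84.6823.
  t=0,j=0: stock 64.0000 → up 85.1200 (V=79.3896), down 40.9600 (V=0.0000). Price 55.6729; hedge Δ=1.7978, bond B=-59.3845.
Self-financing check: at every node Δ·S+B equals the discounted successor values.

(0,0): Delta=1.7978 Bond=-59.3845
(1,0): Delta=0.0000 Bond=0.0000
(1,1): Delta=1.9275 Bond=-84.6823
V0=55.6729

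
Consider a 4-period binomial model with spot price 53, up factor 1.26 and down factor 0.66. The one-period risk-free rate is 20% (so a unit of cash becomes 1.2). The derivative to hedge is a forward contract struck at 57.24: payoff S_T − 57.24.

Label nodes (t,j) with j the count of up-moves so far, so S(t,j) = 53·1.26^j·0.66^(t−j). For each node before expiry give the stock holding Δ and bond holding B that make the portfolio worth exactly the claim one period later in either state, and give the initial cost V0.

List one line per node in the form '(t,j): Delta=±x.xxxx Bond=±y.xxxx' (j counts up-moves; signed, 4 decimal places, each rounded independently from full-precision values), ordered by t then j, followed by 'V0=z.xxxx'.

(0,0): Delta=1.0000 Bond=-27.6042
(1,0): Delta=1.0000 Bond=-33.1250
(1,1): Delta=1.0000 Bond=-33.1250
(2,0): Delta=1.0000 Bond=-39.7500
(2,1): Delta=1.0000 Bond=-39.7500
(2,2): Delta=1.0000 Bond=-39.7500
(3,0): Delta=1.0000 Bond=-47.7000
(3,1): Delta=1.0000 Bond=-47.7000
(3,2): Delta=1.0000 Bond=-47.7000
(3,3): Delta=1.0000 Bond=-47.7000
V0=25.3958

No-arbitrage ⇒ martingale measure with p* = (R−d)/(u−d) = 0.9000.
Terminal payoffs: V(4,0)=-47.1834, V(4,1)=-38.0410, V(4,2)=-20.5874, V(4,3)=12.7332, V(4,4)=76.3451
  t=3,j=0: stock 15.2373 → up 19.1990 (V=-38.0410), down 10.0566 (V=-47.1834). Price -32.4627; hedge Δ=1.0000, bond B=-47.7000.
  t=3,j=1: stock 29.0894 → up 36.6526 (V=-20.5874), down 19.1990 (V=-38.0410). Price -18.6106; hedge Δ=1.0000, bond B=-47.7000.
  t=3,j=2: stock 55.5342 → up 69.9732 (V=12.7332), down 36.6526 (V=-20.5874). Price 7.8342; hedge Δ=1.0000, bond B=-47.7000.
  t=3,j=3: stock 106.0199 → up 133.5851 (V=76.3451), down 69.9732 (V=12.7332). Price 58.3199; hedge Δ=1.0000, bond B=-47.7000.
  t=2,j=0: stock 23.0868 → up 29.0894 (V=-18.6106), down 15.2373 (V=-32.4627). Price -16.6632; hedge Δ=1.0000, bond B=-39.7500.
  t=2,j=1: stock 44.0748 → up 55.5342 (V=7.8342), down 29.0894 (V=-18.6106). Price 4.3248; hedge Δ=1.0000, bond B=-39.7500.
  t=2,j=2: stock 84.1428 → up 106.0199 (V=58.3199), down 55.5342 (V=7.8342). Price 44.3928; hedge Δ=1.0000, bond B=-39.7500.
  t=1,j=0: stock 34.9800 → up 44.0748 (V=4.3248), down 23.0868 (V=-16.6632). Price 1.8550; hedge Δ=1.0000, bond B=-33.1250.
  t=1,j=1: stock 66.7800 → up 84.1428 (V=44.3928), down 44.0748 (V=4.3248). Price 33.6550; hedge Δ=1.0000, bond B=-33.1250.
  t=0,j=0: stock 53.0000 → up 66.7800 (V=33.6550), down 34.9800 (V=1.8550). Price 25.3958; hedge Δ=1.0000, bond B=-27.6042.
The time-0 hedge costs 25.3958, which is the no-arbitrage price.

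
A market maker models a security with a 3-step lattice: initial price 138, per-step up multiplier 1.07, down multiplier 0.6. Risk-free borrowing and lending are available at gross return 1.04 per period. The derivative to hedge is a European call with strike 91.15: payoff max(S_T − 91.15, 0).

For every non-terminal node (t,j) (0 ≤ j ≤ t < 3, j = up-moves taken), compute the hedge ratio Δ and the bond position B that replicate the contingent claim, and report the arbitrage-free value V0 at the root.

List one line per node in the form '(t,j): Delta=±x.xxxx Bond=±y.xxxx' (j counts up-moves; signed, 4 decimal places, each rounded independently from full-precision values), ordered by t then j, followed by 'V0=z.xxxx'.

(0,0): Delta=0.9339 Bond=-71.5124
(1,0): Delta=0.0844 Bond=-4.0305
(1,1): Delta=0.9664 Bond=-79.1690
(2,0): Delta=0.0000 Bond=0.0000
(2,1): Delta=0.0876 Bond=-4.4776
(2,2): Delta=1.0000 Bond=-87.6442
V0=57.3686

No-arbitrage ⇒ martingale measure with p* = (R−d)/(u−d) = 0.9362.
Payoff layer (t=3): V(3,0)=0.0000, V(3,1)=0.0000, V(3,2)=3.6477, V(3,3)=77.9059
  t=2,j=0: stock 49.6800 → up 53.1576 (V=0.0000), down 29.8080 (V=0.0000). Price 0.0000; hedge Δ=0.0000, bond B=0.0000.
  t=2,j=1: stock 88.5960 → up 94.7977 (V=3.6477), down 53.1576 (V=0.0000). Price 3.2835; hedge Δ=0.0876, bond B=-4.4776.
  t=2,j=2: stock 157.9962 → up 169.0559 (V=77.9059), down 94.7977 (V=3.6477). Price 70.3520; hedge Δ=1.0000, bond B=-87.6442.
  t=1,j=0: stock 82.8000 → up 88.5960 (V=3.2835), down 49.6800 (V=0.0000). Price 2.9557; hedge Δ=0.0844, bond B=-4.0305.
  t=1,j=1: stock 147.6600 → up 157.9962 (V=70.3520), down 88.5960 (V=3.2835). Price 63.5298; hedge Δ=0.9664, bond B=-79.1690.
  t=0,j=0: stock 138.0000 → up 147.6600 (V=63.5298), down 82.8000 (V=2.9557). Price 57.3686; hedge Δ=0.9339, bond B=-71.5124.
Check: Δ(0,0)·S0 + B(0,0) = 57.3686 = V0.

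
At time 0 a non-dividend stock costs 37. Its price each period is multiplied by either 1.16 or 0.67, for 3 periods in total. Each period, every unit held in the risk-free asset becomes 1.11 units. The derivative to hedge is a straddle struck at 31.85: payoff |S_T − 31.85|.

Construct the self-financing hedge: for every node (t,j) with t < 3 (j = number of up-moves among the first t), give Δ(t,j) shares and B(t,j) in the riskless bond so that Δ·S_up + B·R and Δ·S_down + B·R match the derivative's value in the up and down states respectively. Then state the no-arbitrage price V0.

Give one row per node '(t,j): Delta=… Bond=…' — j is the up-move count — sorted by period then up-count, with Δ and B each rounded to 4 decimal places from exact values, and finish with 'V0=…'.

(0,0): Delta=0.7860 Bond=-14.8203
(1,0): Delta=-0.7992 Bond=22.8458
(1,1): Delta=0.8900 Bond=-20.9160
(2,0): Delta=-1.0000 Bond=28.6937
(2,1): Delta=-0.7860 Bond=24.9799
(2,2): Delta=1.0000 Bond=-28.6937
V0=14.2599

The replicating-portfolio and risk-neutral prices coincide; use p* = (1.11−0.67)/(1.16−0.67) = 0.8980 for the latter.
Terminal payoffs: V(3,0)=20.7218, V(3,1)=12.5832, V(3,2)=1.5074, V(3,3)=25.9032
(2,0): S=16.6093. Δ = (V_up−V_dn)/(S_up−S_dn) = (12.5832−20.7218)/(19.2668−11.1282) = -1.0000. V = [p*·12.5832 + (1−p*)·20.7218]/1.11 = 12.0844. B = V − Δ·S = 28.6937.
(2,1): S=28.7564. Δ = (V_up−V_dn)/(S_up−S_dn) = (1.5074−12.5832)/(33.3574−19.2668) = -0.7860. V = [p*·1.5074 + (1−p*)·12.5832]/1.11 = 2.3762. B = V − Δ·S = 24.9799.
(2,2): S=49.7872. Δ = (V_up−V_dn)/(S_up−S_dn) = (25.9032−1.5074)/(57.7532−33.3574) = 1.0000. V = [p*·25.9032 + (1−p*)·1.5074]/1.11 = 21.0935. B = V − Δ·S = -28.6937.
(1,0): S=24.7900. Δ = (V_up−V_dn)/(S_up−S_dn) = (2.3762−12.0844)/(28.7564−16.6093) = -0.7992. V = [p*·2.3762 + (1−p*)·12.0844]/1.11 = 3.0332. B = V − Δ·S = 22.8458.
(1,1): S=42.9200. Δ = (V_up−V_dn)/(S_up−S_dn) = (21.0935−2.3762)/(49.7872−28.7564) = 0.8900. V = [p*·21.0935 + (1−p*)·2.3762]/1.11 = 17.2825. B = V − Δ·S = -20.9160.
(0,0): S=37.0000. Δ = (V_up−V_dn)/(S_up−S_dn) = (17.2825−3.0332)/(42.9200−24.7900) = 0.7860. V = [p*·17.2825 + (1−p*)·3.0332]/1.11 = 14.2599. B = V − Δ·S = -14.8203.
Self-financing check: at every node Δ·S+B equals the discounted successor values.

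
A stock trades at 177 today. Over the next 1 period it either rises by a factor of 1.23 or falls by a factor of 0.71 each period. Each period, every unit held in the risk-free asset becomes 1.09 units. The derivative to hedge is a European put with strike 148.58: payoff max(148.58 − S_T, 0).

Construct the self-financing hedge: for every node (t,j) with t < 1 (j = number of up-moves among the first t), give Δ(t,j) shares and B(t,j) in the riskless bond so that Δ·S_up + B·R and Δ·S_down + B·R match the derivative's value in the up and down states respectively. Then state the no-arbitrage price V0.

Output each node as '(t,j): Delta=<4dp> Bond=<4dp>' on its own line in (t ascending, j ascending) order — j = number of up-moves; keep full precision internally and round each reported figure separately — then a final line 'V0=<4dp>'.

Risk-neutral probability p* = (R−d)/(u−d) = (1.09−0.71)/(1.23−0.71) = 0.7308.
Terminal values V(1,·): V(1,0)=22.9100, V(1,1)=0.0000
(0,0): S=177.0000. Δ = (V_up−V_dn)/(S_up−S_dn) = (0.0000−22.9100)/(217.7100−125.6700) = -0.2489. V = [p*·0.0000 + (1−p*)·22.9100]/1.09 = 5.6588. B = V − Δ·S = 49.7165.
The time-0 hedge costs 5.6588, which is the no-arbitrage price.

(0,0): Delta=-0.2489 Bond=49.7165
V0=5.6588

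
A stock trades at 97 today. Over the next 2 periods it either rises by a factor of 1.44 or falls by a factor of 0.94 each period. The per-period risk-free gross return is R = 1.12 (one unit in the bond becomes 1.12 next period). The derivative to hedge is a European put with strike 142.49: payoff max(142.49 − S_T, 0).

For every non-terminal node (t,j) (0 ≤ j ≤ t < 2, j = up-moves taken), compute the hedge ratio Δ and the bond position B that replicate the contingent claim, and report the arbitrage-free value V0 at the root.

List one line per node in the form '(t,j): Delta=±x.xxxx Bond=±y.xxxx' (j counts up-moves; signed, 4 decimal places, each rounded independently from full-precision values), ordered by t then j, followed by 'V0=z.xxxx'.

(0,0): Delta=-0.6113 Bond=81.9485
(1,0): Delta=-1.0000 Bond=127.2232
(1,1): Delta=-0.1602 Bond=28.7763
V0=22.6516

The replicating-portfolio and risk-neutral prices coincide; use p* = (1.12−0.94)/(1.44−0.94) = 0.3600 for the latter.
Terminal values V(2,·): V(2,0)=56.7808, V(2,1)=11.1908, V(2,2)=0.0000
Node (1,0) S=91.1800: V=(p*·11.1908+(1−p*)·56.7808)/1.12=36.0432; Δ=(11.1908−56.7808)/(131.2992−85.7092)=-1.0000; B=V−Δ·S=127.2232
Node (1,1) S=139.6800: V=(p*·0.0000+(1−p*)·11.1908)/1.12=6.3947; Δ=(0.0000−11.1908)/(201.1392−131.2992)=-0.1602; B=V−Δ·S=28.7763
Node (0,0) S=97.0000: V=(p*·6.3947+(1−p*)·36.0432)/1.12=22.6516; Δ=(6.3947−36.0432)/(139.6800−91.1800)=-0.6113; B=V−Δ·S=81.9485
Check: Δ(0,0)·S0 + B(0,0) = 22.6516 = V0.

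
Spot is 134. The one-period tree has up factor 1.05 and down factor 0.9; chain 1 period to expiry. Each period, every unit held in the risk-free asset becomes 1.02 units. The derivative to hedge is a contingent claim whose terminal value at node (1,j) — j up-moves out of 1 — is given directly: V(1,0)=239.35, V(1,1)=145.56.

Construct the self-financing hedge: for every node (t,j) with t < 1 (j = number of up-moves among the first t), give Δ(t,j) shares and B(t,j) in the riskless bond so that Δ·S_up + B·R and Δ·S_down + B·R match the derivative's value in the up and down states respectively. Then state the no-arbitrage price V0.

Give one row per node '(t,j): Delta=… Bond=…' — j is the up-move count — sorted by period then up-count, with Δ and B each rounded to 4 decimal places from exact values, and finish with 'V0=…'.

No-arbitrage ⇒ martingale measure with p* = (R−d)/(u−d) = 0.8000.
Terminal values V(1,·): V(1,0)=239.3500, V(1,1)=145.5600
  t=0,j=0: stock 134.0000 → up 140.7000 (V=145.5600), down 120.6000 (V=239.3500). Price 161.0961; hedge Δ=-4.6662, bond B=786.3627.
Root portfolio cost Δ·134+B reproduces V0=161.0961.

(0,0): Delta=-4.6662 Bond=786.3627
V0=161.0961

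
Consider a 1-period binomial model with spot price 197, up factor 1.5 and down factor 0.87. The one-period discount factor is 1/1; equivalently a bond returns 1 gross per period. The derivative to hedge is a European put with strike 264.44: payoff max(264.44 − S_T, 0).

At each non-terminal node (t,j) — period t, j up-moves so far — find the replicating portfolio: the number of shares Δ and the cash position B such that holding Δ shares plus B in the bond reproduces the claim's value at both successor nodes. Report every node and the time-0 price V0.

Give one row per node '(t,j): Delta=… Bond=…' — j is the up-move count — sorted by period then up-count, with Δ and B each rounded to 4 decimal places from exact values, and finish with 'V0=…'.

(0,0): Delta=-0.7497 Bond=221.5476
V0=73.8492

Under the risk-neutral measure, an up-move has probability p* = (R−d)/(u−d) = 0.2063 and values discount at R = 1.
At expiry t=1: V(1,0)=93.0500, V(1,1)=0.0000
  t=0,j=0: stock 197.0000 → up 295.5000 (V=0.0000), down 171.3900 (V=93.0500). Price 73.8492; hedge Δ=-0.7497, bond B=221.5476.
Check: Δ(0,0)·S0 + B(0,0) = 73.8492 = V0.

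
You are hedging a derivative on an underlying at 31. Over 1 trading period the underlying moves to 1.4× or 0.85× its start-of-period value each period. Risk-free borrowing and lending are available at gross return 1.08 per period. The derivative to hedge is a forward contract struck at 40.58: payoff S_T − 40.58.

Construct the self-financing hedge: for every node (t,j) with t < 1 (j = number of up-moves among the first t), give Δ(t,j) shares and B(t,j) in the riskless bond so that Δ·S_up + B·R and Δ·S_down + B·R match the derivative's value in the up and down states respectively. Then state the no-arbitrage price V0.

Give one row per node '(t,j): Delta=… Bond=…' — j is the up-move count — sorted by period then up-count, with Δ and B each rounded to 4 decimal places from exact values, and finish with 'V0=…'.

Risk-neutral probability p* = (R−d)/(u−d) = (1.08−0.85)/(1.4−0.85) = 0.4182.
At expiry t=1: V(1,0)=-14.2300, V(1,1)=2.8200
Node (0,0) S=31.0000: V=(p*·2.8200+(1−p*)·-14.2300)/1.08=-6.5741; Δ=(2.8200−-14.2300)/(43.4000−26.3500)=1.0000; B=V−Δ·S=-37.5741
The time-0 hedge costs -6.5741, which is the no-arbitrage price.

(0,0): Delta=1.0000 Bond=-37.5741
V0=-6.5741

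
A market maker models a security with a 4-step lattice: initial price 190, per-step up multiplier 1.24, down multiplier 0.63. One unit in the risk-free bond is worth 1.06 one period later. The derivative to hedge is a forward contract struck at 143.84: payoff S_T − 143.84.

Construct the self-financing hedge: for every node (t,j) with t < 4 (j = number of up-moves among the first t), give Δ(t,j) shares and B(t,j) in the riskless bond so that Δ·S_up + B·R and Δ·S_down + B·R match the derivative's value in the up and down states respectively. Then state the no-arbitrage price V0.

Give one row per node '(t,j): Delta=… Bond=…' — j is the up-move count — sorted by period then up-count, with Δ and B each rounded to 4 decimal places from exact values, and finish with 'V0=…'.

Since d<R<u, set p* = (R−d)/(u−d) = 0.7049; price each node as the discounted p*-expectation of its children.
At expiry t=4: V(4,0)=-113.9094, V(4,1)=-84.9289, V(4,2)=-27.8880, V(4,3)=84.3829, V(4,4)=305.3606
(3,0): S=47.5089. Δ = (V_up−V_dn)/(S_up−S_dn) = (-84.9289−-113.9094)/(58.9111−29.9306) = 1.0000. V = [p*·-84.9289 + (1−p*)·-113.9094]/1.06 = -88.1892. B = V − Δ·S = -135.6981.
(3,1): S=93.5096. Δ = (V_up−V_dn)/(S_up−S_dn) = (-27.8880−-84.9289)/(115.9520−58.9111) = 1.0000. V = [p*·-27.8880 + (1−p*)·-84.9289]/1.06 = -42.1885. B = V − Δ·S = -135.6981.
(3,2): S=184.0507. Δ = (V_up−V_dn)/(S_up−S_dn) = (84.3829−-27.8880)/(228.2229−115.9520) = 1.0000. V = [p*·84.3829 + (1−p*)·-27.8880]/1.06 = 48.3526. B = V − Δ·S = -135.6981.
(3,3): S=362.2586. Δ = (V_up−V_dn)/(S_up−S_dn) = (305.3606−84.3829)/(449.2006−228.2229) = 1.0000. V = [p*·305.3606 + (1−p*)·84.3829]/1.06 = 226.5604. B = V − Δ·S = -135.6981.
(2,0): S=75.4110. Δ = (V_up−V_dn)/(S_up−S_dn) = (-42.1885−-88.1892)/(93.5096−47.5089) = 1.0000. V = [p*·-42.1885 + (1−p*)·-88.1892]/1.06 = -52.6061. B = V − Δ·S = -128.0171.
(2,1): S=148.4280. Δ = (V_up−V_dn)/(S_up−S_dn) = (48.3526−-42.1885)/(184.0507−93.5096) = 1.0000. V = [p*·48.3526 + (1−p*)·-42.1885]/1.06 = 20.4109. B = V − Δ·S = -128.0171.
(2,2): S=292.1440. Δ = (V_up−V_dn)/(S_up−S_dn) = (226.5604−48.3526)/(362.2586−184.0507) = 1.0000. V = [p*·226.5604 + (1−p*)·48.3526]/1.06 = 164.1269. B = V − Δ·S = -128.0171.
(1,0): S=119.7000. Δ = (V_up−V_dn)/(S_up−S_dn) = (20.4109−-52.6061)/(148.4280−75.4110) = 1.0000. V = [p*·20.4109 + (1−p*)·-52.6061]/1.06 = -1.0708. B = V − Δ·S = -120.7708.
(1,1): S=235.6000. Δ = (V_up−V_dn)/(S_up−S_dn) = (164.1269−20.4109)/(292.1440−148.4280) = 1.0000. V = [p*·164.1269 + (1−p*)·20.4109]/1.06 = 114.8292. B = V − Δ·S = -120.7708.
(0,0): S=190.0000. Δ = (V_up−V_dn)/(S_up−S_dn) = (114.8292−-1.0708)/(235.6000−119.7000) = 1.0000. V = [p*·114.8292 + (1−p*)·-1.0708]/1.06 = 76.0652. B = V − Δ·S = -113.9348.
Check: Δ(0,0)·S0 + B(0,0) = 76.0652 = V0.

(0,0): Delta=1.0000 Bond=-113.9348
(1,0): Delta=1.0000 Bond=-120.7708
(1,1): Delta=1.0000 Bond=-120.7708
(2,0): Delta=1.0000 Bond=-128.0171
(2,1): Delta=1.0000 Bond=-128.0171
(2,2): Delta=1.0000 Bond=-128.0171
(3,0): Delta=1.0000 Bond=-135.6981
(3,1): Delta=1.0000 Bond=-135.6981
(3,2): Delta=1.0000 Bond=-135.6981
(3,3): Delta=1.0000 Bond=-135.6981
V0=76.0652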